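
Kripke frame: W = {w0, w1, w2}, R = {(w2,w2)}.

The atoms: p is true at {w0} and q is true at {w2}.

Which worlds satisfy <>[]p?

∅

w0: no successors, so <>[]p fails. ✗
w1: no successors, so <>[]p fails. ✗
w2: successors {w2}; []p there: w2:F. ✗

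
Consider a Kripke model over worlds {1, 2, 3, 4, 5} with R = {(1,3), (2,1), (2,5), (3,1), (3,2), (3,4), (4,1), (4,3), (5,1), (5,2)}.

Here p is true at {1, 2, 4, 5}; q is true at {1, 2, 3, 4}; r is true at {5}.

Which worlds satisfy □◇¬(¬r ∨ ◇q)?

1: successors {3}; ◇¬(¬r ∨ ◇q) there: 3:F. ✗
2: successors {1, 5}; ◇¬(¬r ∨ ◇q) there: 1:F, 5:F. ✗
3: successors {1, 2, 4}; ◇¬(¬r ∨ ◇q) there: 1:F, 2:F, 4:F. ✗
4: successors {1, 3}; ◇¬(¬r ∨ ◇q) there: 1:F, 3:F. ✗
5: successors {1, 2}; ◇¬(¬r ∨ ◇q) there: 1:F, 2:F. ✗

∅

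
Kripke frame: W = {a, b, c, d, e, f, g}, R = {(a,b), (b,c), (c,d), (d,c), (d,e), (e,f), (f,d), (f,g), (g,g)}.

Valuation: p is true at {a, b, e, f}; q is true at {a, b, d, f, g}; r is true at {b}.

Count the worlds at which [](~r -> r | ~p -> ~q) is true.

a: successors {b}; ~r -> r | ~p -> ~q there: b:T. ✓
b: successors {c}; ~r -> r | ~p -> ~q there: c:T. ✓
c: successors {d}; ~r -> r | ~p -> ~q there: d:F. ✗
d: successors {c, e}; ~r -> r | ~p -> ~q there: c:T, e:T. ✓
e: successors {f}; ~r -> r | ~p -> ~q there: f:T. ✓
f: successors {d, g}; ~r -> r | ~p -> ~q there: d:F, g:F. ✗
g: successors {g}; ~r -> r | ~p -> ~q there: g:F. ✗
Satisfying worlds: {a, b, d, e}.

4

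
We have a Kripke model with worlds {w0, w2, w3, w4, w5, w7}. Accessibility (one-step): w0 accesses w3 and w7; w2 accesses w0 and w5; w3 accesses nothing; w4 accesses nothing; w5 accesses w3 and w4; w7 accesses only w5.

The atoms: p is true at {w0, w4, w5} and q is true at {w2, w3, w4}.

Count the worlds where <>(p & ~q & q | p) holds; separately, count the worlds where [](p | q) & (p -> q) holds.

For <>(p & ~q & q | p):
w0: successors {w3, w7}; p & ~q & q | p there: w3:F, w7:F. ✗
w2: successors {w0, w5}; p & ~q & q | p there: w0:T, w5:T. ✓
w3: no successors, so <>(p & ~q & q | p) fails. ✗
w4: no successors, so <>(p & ~q & q | p) fails. ✗
w5: successors {w3, w4}; p & ~q & q | p there: w3:F, w4:T. ✓
w7: successors {w5}; p & ~q & q | p there: w5:T. ✓
— 3 worlds.
For [](p | q) & (p -> q):
w0: [](p | q) is F, p -> q is F. ✗
w2: [](p | q) is T, p -> q is T. ✓
w3: [](p | q) is T, p -> q is T. ✓
w4: [](p | q) is T, p -> q is T. ✓
w5: [](p | q) is T, p -> q is F. ✗
w7: [](p | q) is T, p -> q is T. ✓
— 4 worlds.

3 and 4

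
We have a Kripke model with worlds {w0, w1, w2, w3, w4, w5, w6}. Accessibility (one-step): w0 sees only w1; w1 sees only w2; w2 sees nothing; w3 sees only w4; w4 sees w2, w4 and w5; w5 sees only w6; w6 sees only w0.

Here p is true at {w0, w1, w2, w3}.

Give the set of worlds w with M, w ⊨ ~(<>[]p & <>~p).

{w0, w1, w2, w3, w6}

w0: <>[]p & <>~p is F. ✓
w1: <>[]p & <>~p is F. ✓
w2: <>[]p & <>~p is F. ✓
w3: <>[]p & <>~p is F. ✓
w4: <>[]p & <>~p is T. ✗
w5: <>[]p & <>~p is T. ✗
w6: <>[]p & <>~p is F. ✓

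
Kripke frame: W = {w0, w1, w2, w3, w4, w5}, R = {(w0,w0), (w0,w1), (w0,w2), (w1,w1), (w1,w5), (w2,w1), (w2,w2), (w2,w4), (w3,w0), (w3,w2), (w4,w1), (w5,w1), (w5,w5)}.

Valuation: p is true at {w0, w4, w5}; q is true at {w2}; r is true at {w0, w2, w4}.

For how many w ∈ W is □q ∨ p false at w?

3

w0: □q is F, p is T. ✓
w1: □q is F, p is F. ✗
w2: □q is F, p is F. ✗
w3: □q is F, p is F. ✗
w4: □q is F, p is T. ✓
w5: □q is F, p is T. ✓
Satisfying worlds: {w0, w4, w5}.
So □q ∨ p fails at the other 3 worlds.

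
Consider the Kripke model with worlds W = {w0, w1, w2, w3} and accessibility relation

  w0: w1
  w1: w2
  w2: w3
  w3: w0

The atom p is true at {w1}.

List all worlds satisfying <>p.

{w0}

w0: successors {w1}; p there: w1:T. ✓
w1: successors {w2}; p there: w2:F. ✗
w2: successors {w3}; p there: w3:F. ✗
w3: successors {w0}; p there: w0:F. ✗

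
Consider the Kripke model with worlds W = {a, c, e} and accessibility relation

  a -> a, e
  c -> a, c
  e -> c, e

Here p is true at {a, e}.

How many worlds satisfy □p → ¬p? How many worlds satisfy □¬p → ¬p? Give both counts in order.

2 and 3

For □p → ¬p:
a: □p is T, ¬p is F. ✗
c: □p is F, ¬p is T. ✓
e: □p is F, ¬p is F. ✓
— 2 worlds.
For □¬p → ¬p:
a: □¬p is F, ¬p is F. ✓
c: □¬p is F, ¬p is T. ✓
e: □¬p is F, ¬p is F. ✓
— 3 worlds.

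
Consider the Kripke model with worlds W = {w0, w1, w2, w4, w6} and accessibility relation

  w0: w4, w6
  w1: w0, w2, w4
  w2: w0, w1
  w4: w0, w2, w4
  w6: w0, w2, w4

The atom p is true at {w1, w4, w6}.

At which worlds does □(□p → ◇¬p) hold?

{w0}

w0: successors {w4, w6}; □p → ◇¬p there: w4:T, w6:T. ✓
w1: successors {w0, w2, w4}; □p → ◇¬p there: w0:F, w2:T, w4:T. ✗
w2: successors {w0, w1}; □p → ◇¬p there: w0:F, w1:T. ✗
w4: successors {w0, w2, w4}; □p → ◇¬p there: w0:F, w2:T, w4:T. ✗
w6: successors {w0, w2, w4}; □p → ◇¬p there: w0:F, w2:T, w4:T. ✗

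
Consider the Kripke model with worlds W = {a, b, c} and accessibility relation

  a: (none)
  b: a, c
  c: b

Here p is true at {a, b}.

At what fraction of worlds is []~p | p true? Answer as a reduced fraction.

a: []~p is T, p is T. ✓
b: []~p is F, p is T. ✓
c: []~p is F, p is F. ✗
That's 2 of 3 worlds, so 2/3.

2/3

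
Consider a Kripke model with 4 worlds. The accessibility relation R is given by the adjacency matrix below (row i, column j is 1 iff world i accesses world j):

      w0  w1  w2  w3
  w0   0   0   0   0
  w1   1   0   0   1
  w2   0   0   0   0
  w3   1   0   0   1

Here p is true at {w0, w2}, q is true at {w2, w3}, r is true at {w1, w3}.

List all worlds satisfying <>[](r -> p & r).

{w1, w3}

w0: no successors, so <>[](r -> p & r) fails. ✗
w1: successors {w0, w3}; [](r -> p & r) there: w0:T, w3:F. ✓
w2: no successors, so <>[](r -> p & r) fails. ✗
w3: successors {w0, w3}; [](r -> p & r) there: w0:T, w3:F. ✓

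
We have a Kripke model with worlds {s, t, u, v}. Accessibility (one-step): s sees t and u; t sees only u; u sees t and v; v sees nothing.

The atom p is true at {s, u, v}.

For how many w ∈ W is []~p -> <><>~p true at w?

s: []~p is F, <><>~p is T. ✓
t: []~p is F, <><>~p is T. ✓
u: []~p is F, <><>~p is F. ✓
v: []~p is T, <><>~p is F. ✗
Satisfying worlds: {s, t, u}.

3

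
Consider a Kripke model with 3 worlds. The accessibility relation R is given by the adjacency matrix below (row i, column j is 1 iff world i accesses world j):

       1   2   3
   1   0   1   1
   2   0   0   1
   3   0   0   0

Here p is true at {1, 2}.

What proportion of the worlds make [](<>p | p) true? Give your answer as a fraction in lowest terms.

1/3

1: successors {2, 3}; <>p | p there: 2:T, 3:F. ✗
2: successors {3}; <>p | p there: 3:F. ✗
3: no successors, so [](<>p | p) holds vacuously. ✓
That's 1 of 3 worlds, so 1/3.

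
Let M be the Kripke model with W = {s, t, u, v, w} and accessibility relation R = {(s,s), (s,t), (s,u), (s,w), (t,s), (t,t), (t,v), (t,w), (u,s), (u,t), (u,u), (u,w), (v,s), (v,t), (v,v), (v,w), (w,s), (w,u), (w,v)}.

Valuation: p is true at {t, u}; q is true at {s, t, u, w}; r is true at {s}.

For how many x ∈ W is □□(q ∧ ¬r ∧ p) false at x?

s: successors {s, t, u, w}; □(q ∧ ¬r ∧ p) there: s:F, t:F, u:F, w:F. ✗
t: successors {s, t, v, w}; □(q ∧ ¬r ∧ p) there: s:F, t:F, v:F, w:F. ✗
u: successors {s, t, u, w}; □(q ∧ ¬r ∧ p) there: s:F, t:F, u:F, w:F. ✗
v: successors {s, t, v, w}; □(q ∧ ¬r ∧ p) there: s:F, t:F, v:F, w:F. ✗
w: successors {s, u, v}; □(q ∧ ¬r ∧ p) there: s:F, u:F, v:F. ✗
Satisfying worlds: ∅.
So □□(q ∧ ¬r ∧ p) fails at the other 5 worlds.

5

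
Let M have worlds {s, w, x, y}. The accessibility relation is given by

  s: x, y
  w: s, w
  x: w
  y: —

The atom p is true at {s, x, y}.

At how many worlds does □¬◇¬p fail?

s: successors {x, y}; ¬◇¬p there: x:F, y:T. ✗
w: successors {s, w}; ¬◇¬p there: s:T, w:F. ✗
x: successors {w}; ¬◇¬p there: w:F. ✗
y: no successors, so □¬◇¬p holds vacuously. ✓
Satisfying worlds: {y}.
So □¬◇¬p fails at the other 3 worlds.

3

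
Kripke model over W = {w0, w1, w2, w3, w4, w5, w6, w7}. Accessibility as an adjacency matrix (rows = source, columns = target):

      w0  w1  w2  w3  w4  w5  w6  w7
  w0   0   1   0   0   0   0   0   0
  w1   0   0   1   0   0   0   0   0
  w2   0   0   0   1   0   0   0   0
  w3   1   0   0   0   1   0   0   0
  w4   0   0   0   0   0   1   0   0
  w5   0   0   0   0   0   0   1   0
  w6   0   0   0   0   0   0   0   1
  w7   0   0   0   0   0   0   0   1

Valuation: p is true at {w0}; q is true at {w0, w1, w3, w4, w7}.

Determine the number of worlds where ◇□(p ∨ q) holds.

6

w0: successors {w1}; □(p ∨ q) there: w1:F. ✗
w1: successors {w2}; □(p ∨ q) there: w2:T. ✓
w2: successors {w3}; □(p ∨ q) there: w3:T. ✓
w3: successors {w0, w4}; □(p ∨ q) there: w0:T, w4:F. ✓
w4: successors {w5}; □(p ∨ q) there: w5:F. ✗
w5: successors {w6}; □(p ∨ q) there: w6:T. ✓
w6: successors {w7}; □(p ∨ q) there: w7:T. ✓
w7: successors {w7}; □(p ∨ q) there: w7:T. ✓
Satisfying worlds: {w1, w2, w3, w5, w6, w7}.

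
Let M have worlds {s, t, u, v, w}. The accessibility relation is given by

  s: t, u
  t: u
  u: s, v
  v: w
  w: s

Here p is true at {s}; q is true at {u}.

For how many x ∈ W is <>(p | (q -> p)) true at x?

s: successors {t, u}; p | (q -> p) there: t:T, u:F. ✓
t: successors {u}; p | (q -> p) there: u:F. ✗
u: successors {s, v}; p | (q -> p) there: s:T, v:T. ✓
v: successors {w}; p | (q -> p) there: w:T. ✓
w: successors {s}; p | (q -> p) there: s:T. ✓
Satisfying worlds: {s, u, v, w}.

4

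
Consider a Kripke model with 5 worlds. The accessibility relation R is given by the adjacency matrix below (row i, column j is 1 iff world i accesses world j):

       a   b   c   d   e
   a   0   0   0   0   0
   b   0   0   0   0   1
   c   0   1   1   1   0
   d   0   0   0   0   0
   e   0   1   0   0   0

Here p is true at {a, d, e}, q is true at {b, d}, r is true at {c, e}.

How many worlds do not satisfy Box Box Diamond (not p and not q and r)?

3

a: no successors, so Box Box Diamond (not p and not q and r) holds vacuously. ✓
b: successors {e}; Box Diamond (not p and not q and r) there: e:F. ✗
c: successors {b, c, d}; Box Diamond (not p and not q and r) there: b:F, c:F, d:T. ✗
d: no successors, so Box Box Diamond (not p and not q and r) holds vacuously. ✓
e: successors {b}; Box Diamond (not p and not q and r) there: b:F. ✗
Satisfying worlds: {a, d}.
So Box Box Diamond (not p and not q and r) fails at the other 3 worlds.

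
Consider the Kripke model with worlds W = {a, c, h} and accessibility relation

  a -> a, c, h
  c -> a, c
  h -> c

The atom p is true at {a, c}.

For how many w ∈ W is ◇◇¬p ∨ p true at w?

a: ◇◇¬p is T, p is T. ✓
c: ◇◇¬p is T, p is T. ✓
h: ◇◇¬p is F, p is F. ✗
Satisfying worlds: {a, c}.

2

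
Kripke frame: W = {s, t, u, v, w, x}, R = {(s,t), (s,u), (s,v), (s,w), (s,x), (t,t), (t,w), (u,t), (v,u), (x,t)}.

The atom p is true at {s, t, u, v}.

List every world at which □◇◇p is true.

{u, v, w, x}

s: successors {t, u, v, w, x}; ◇◇p there: t:T, u:T, v:T, w:F, x:T. ✗
t: successors {t, w}; ◇◇p there: t:T, w:F. ✗
u: successors {t}; ◇◇p there: t:T. ✓
v: successors {u}; ◇◇p there: u:T. ✓
w: no successors, so □◇◇p holds vacuously. ✓
x: successors {t}; ◇◇p there: t:T. ✓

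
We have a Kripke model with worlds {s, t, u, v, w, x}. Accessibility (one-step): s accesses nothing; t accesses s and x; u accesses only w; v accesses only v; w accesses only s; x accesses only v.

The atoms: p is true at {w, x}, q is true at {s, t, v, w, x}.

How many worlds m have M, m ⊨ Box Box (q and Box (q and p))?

s: no successors, so Box Box (q and Box (q and p)) holds vacuously. ✓
t: successors {s, x}; Box (q and Box (q and p)) there: s:T, x:F. ✗
u: successors {w}; Box (q and Box (q and p)) there: w:T. ✓
v: successors {v}; Box (q and Box (q and p)) there: v:F. ✗
w: successors {s}; Box (q and Box (q and p)) there: s:T. ✓
x: successors {v}; Box (q and Box (q and p)) there: v:F. ✗
Satisfying worlds: {s, u, w}.

3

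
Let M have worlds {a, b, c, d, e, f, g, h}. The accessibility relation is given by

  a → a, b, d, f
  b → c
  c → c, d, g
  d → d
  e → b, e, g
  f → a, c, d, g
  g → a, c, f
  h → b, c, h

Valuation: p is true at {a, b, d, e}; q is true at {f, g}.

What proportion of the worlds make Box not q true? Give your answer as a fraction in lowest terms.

a: successors {a, b, d, f}; not q there: a:T, b:T, d:T, f:F. ✗
b: successors {c}; not q there: c:T. ✓
c: successors {c, d, g}; not q there: c:T, d:T, g:F. ✗
d: successors {d}; not q there: d:T. ✓
e: successors {b, e, g}; not q there: b:T, e:T, g:F. ✗
f: successors {a, c, d, g}; not q there: a:T, c:T, d:T, g:F. ✗
g: successors {a, c, f}; not q there: a:T, c:T, f:F. ✗
h: successors {b, c, h}; not q there: b:T, c:T, h:T. ✓
That's 3 of 8 worlds, so 3/8.

3/8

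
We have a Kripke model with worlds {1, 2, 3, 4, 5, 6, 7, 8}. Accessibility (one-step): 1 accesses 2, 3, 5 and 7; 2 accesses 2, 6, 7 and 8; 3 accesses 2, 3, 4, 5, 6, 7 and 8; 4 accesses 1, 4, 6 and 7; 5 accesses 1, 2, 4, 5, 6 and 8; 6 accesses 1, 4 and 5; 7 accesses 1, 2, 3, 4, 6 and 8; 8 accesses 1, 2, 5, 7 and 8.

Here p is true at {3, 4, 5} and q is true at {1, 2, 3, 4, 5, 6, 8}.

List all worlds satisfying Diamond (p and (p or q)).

{1, 3, 4, 5, 6, 7, 8}

1: successors {2, 3, 5, 7}; p and (p or q) there: 2:F, 3:T, 5:T, 7:F. ✓
2: successors {2, 6, 7, 8}; p and (p or q) there: 2:F, 6:F, 7:F, 8:F. ✗
3: successors {2, 3, 4, 5, 6, 7, 8}; p and (p or q) there: 2:F, 3:T, 4:T, 5:T, 6:F, 7:F, 8:F. ✓
4: successors {1, 4, 6, 7}; p and (p or q) there: 1:F, 4:T, 6:F, 7:F. ✓
5: successors {1, 2, 4, 5, 6, 8}; p and (p or q) there: 1:F, 2:F, 4:T, 5:T, 6:F, 8:F. ✓
6: successors {1, 4, 5}; p and (p or q) there: 1:F, 4:T, 5:T. ✓
7: successors {1, 2, 3, 4, 6, 8}; p and (p or q) there: 1:F, 2:F, 3:T, 4:T, 6:F, 8:F. ✓
8: successors {1, 2, 5, 7, 8}; p and (p or q) there: 1:F, 2:F, 5:T, 7:F, 8:F. ✓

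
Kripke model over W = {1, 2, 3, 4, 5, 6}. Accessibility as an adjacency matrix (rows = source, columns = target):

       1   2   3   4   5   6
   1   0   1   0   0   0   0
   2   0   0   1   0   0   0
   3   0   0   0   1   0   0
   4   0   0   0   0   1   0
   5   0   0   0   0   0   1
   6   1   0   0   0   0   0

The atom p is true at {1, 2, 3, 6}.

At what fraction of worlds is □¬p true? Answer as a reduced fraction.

1/3

1: successors {2}; ¬p there: 2:F. ✗
2: successors {3}; ¬p there: 3:F. ✗
3: successors {4}; ¬p there: 4:T. ✓
4: successors {5}; ¬p there: 5:T. ✓
5: successors {6}; ¬p there: 6:F. ✗
6: successors {1}; ¬p there: 1:F. ✗
That's 2 of 6 worlds, so 2/6 = 1/3.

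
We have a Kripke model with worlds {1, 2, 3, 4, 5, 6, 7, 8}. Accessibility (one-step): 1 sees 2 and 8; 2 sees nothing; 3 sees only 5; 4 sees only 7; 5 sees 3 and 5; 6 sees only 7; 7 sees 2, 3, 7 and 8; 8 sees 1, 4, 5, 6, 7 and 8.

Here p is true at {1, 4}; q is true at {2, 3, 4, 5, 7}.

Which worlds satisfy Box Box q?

{2, 3, 5}

1: successors {2, 8}; Box q there: 2:T, 8:F. ✗
2: no successors, so Box Box q holds vacuously. ✓
3: successors {5}; Box q there: 5:T. ✓
4: successors {7}; Box q there: 7:F. ✗
5: successors {3, 5}; Box q there: 3:T, 5:T. ✓
6: successors {7}; Box q there: 7:F. ✗
7: successors {2, 3, 7, 8}; Box q there: 2:T, 3:T, 7:F, 8:F. ✗
8: successors {1, 4, 5, 6, 7, 8}; Box q there: 1:F, 4:T, 5:T, 6:T, 7:F, 8:F. ✗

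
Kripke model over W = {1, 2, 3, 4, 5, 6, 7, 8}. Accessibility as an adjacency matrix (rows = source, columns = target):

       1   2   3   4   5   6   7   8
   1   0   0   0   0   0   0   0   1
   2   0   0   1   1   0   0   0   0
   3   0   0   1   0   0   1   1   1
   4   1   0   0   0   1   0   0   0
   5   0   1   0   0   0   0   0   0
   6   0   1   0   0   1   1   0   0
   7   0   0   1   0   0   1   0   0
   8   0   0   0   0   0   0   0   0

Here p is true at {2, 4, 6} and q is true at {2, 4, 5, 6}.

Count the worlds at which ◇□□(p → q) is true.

7

1: successors {8}; □□(p → q) there: 8:T. ✓
2: successors {3, 4}; □□(p → q) there: 3:T, 4:T. ✓
3: successors {3, 6, 7, 8}; □□(p → q) there: 3:T, 6:T, 7:T, 8:T. ✓
4: successors {1, 5}; □□(p → q) there: 1:T, 5:T. ✓
5: successors {2}; □□(p → q) there: 2:T. ✓
6: successors {2, 5, 6}; □□(p → q) there: 2:T, 5:T, 6:T. ✓
7: successors {3, 6}; □□(p → q) there: 3:T, 6:T. ✓
8: no successors, so ◇□□(p → q) fails. ✗
Satisfying worlds: {1, 2, 3, 4, 5, 6, 7}.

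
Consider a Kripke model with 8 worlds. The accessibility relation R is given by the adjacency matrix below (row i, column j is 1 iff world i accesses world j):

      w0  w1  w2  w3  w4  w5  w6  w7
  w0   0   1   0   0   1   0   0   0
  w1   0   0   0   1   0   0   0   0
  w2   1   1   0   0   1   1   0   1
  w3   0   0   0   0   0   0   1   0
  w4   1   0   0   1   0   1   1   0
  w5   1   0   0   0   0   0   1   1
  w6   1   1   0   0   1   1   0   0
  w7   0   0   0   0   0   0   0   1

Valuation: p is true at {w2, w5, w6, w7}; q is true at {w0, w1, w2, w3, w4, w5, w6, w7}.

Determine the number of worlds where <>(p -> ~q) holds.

w0: successors {w1, w4}; p -> ~q there: w1:T, w4:T. ✓
w1: successors {w3}; p -> ~q there: w3:T. ✓
w2: successors {w0, w1, w4, w5, w7}; p -> ~q there: w0:T, w1:T, w4:T, w5:F, w7:F. ✓
w3: successors {w6}; p -> ~q there: w6:F. ✗
w4: successors {w0, w3, w5, w6}; p -> ~q there: w0:T, w3:T, w5:F, w6:F. ✓
w5: successors {w0, w6, w7}; p -> ~q there: w0:T, w6:F, w7:F. ✓
w6: successors {w0, w1, w4, w5}; p -> ~q there: w0:T, w1:T, w4:T, w5:F. ✓
w7: successors {w7}; p -> ~q there: w7:F. ✗
Satisfying worlds: {w0, w1, w2, w4, w5, w6}.

6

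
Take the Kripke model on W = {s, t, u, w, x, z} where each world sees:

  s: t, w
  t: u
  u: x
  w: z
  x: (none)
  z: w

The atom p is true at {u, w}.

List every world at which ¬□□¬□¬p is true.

s: □□¬□¬p is F. ✓
t: □□¬□¬p is F. ✓
u: □□¬□¬p is T. ✗
w: □□¬□¬p is F. ✓
x: □□¬□¬p is T. ✗
z: □□¬□¬p is T. ✗

{s, t, w}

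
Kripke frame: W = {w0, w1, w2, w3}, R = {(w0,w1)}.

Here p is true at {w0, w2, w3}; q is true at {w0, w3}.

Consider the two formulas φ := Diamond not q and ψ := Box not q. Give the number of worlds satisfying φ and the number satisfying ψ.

For Diamond not q:
w0: successors {w1}; not q there: w1:T. ✓
w1: no successors, so Diamond not q fails. ✗
w2: no successors, so Diamond not q fails. ✗
w3: no successors, so Diamond not q fails. ✗
— 1 world.
For Box not q:
w0: successors {w1}; not q there: w1:T. ✓
w1: no successors, so Box not q holds vacuously. ✓
w2: no successors, so Box not q holds vacuously. ✓
w3: no successors, so Box not q holds vacuously. ✓
— 4 worlds.

1 and 4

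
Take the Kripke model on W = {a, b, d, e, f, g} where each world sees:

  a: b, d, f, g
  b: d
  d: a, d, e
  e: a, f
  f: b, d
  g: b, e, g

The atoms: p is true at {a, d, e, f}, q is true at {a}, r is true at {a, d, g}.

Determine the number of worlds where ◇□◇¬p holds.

2

a: successors {b, d, f, g}; □◇¬p there: b:F, d:F, f:F, g:F. ✗
b: successors {d}; □◇¬p there: d:F. ✗
d: successors {a, d, e}; □◇¬p there: a:F, d:F, e:T. ✓
e: successors {a, f}; □◇¬p there: a:F, f:F. ✗
f: successors {b, d}; □◇¬p there: b:F, d:F. ✗
g: successors {b, e, g}; □◇¬p there: b:F, e:T, g:F. ✓
Satisfying worlds: {d, g}.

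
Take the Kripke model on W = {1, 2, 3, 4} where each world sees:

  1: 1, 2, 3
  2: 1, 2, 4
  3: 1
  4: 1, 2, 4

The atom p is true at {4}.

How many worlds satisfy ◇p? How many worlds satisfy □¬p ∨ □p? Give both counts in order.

For ◇p:
1: successors {1, 2, 3}; p there: 1:F, 2:F, 3:F. ✗
2: successors {1, 2, 4}; p there: 1:F, 2:F, 4:T. ✓
3: successors {1}; p there: 1:F. ✗
4: successors {1, 2, 4}; p there: 1:F, 2:F, 4:T. ✓
— 2 worlds.
For □¬p ∨ □p:
1: □¬p is T, □p is F. ✓
2: □¬p is F, □p is F. ✗
3: □¬p is T, □p is F. ✓
4: □¬p is F, □p is F. ✗
— 2 worlds.

2 and 2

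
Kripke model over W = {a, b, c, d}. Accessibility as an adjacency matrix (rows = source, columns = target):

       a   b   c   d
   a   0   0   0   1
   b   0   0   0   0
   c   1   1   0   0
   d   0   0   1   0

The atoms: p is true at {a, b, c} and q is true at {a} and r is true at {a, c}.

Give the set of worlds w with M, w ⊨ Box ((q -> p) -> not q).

a: successors {d}; (q -> p) -> not q there: d:T. ✓
b: no successors, so Box ((q -> p) -> not q) holds vacuously. ✓
c: successors {a, b}; (q -> p) -> not q there: a:F, b:T. ✗
d: successors {c}; (q -> p) -> not q there: c:T. ✓

{a, b, d}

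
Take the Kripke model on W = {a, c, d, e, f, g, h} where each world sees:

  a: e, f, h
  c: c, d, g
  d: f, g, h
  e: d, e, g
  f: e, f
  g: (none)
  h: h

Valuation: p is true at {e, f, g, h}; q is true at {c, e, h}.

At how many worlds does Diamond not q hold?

a: successors {e, f, h}; not q there: e:F, f:T, h:F. ✓
c: successors {c, d, g}; not q there: c:F, d:T, g:T. ✓
d: successors {f, g, h}; not q there: f:T, g:T, h:F. ✓
e: successors {d, e, g}; not q there: d:T, e:F, g:T. ✓
f: successors {e, f}; not q there: e:F, f:T. ✓
g: no successors, so Diamond not q fails. ✗
h: successors {h}; not q there: h:F. ✗
Satisfying worlds: {a, c, d, e, f}.

5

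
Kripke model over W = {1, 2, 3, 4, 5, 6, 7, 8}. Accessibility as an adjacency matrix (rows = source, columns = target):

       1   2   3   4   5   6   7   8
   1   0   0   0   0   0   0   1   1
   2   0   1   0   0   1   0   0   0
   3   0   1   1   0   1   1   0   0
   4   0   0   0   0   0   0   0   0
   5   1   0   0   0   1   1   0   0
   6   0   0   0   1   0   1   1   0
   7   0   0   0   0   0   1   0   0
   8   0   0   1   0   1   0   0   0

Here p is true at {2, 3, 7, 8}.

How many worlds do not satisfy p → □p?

4

1: p is F, □p is T. ✓
2: p is T, □p is F. ✗
3: p is T, □p is F. ✗
4: p is F, □p is T. ✓
5: p is F, □p is F. ✓
6: p is F, □p is F. ✓
7: p is T, □p is F. ✗
8: p is T, □p is F. ✗
Satisfying worlds: {1, 4, 5, 6}.
So p → □p fails at the other 4 worlds.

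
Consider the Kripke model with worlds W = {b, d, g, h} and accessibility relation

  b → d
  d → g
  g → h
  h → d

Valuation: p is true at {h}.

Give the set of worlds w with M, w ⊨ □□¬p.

{b, g, h}

b: successors {d}; □¬p there: d:T. ✓
d: successors {g}; □¬p there: g:F. ✗
g: successors {h}; □¬p there: h:T. ✓
h: successors {d}; □¬p there: d:T. ✓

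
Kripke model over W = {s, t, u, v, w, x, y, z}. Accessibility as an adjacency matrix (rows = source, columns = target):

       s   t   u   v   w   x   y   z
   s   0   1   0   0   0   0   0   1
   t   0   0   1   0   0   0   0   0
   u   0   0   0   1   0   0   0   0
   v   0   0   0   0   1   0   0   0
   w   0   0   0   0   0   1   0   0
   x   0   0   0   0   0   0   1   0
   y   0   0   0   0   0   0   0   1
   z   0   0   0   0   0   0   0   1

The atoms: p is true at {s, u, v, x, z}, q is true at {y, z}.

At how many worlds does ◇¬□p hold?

2

s: successors {t, z}; ¬□p there: t:F, z:F. ✗
t: successors {u}; ¬□p there: u:F. ✗
u: successors {v}; ¬□p there: v:T. ✓
v: successors {w}; ¬□p there: w:F. ✗
w: successors {x}; ¬□p there: x:T. ✓
x: successors {y}; ¬□p there: y:F. ✗
y: successors {z}; ¬□p there: z:F. ✗
z: successors {z}; ¬□p there: z:F. ✗
Satisfying worlds: {u, w}.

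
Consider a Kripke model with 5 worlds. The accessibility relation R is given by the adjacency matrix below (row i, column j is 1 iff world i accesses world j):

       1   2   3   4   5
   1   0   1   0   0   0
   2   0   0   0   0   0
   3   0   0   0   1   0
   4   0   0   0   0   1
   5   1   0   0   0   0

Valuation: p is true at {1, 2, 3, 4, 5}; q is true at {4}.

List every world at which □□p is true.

1: successors {2}; □p there: 2:T. ✓
2: no successors, so □□p holds vacuously. ✓
3: successors {4}; □p there: 4:T. ✓
4: successors {5}; □p there: 5:T. ✓
5: successors {1}; □p there: 1:T. ✓

{1, 2, 3, 4, 5}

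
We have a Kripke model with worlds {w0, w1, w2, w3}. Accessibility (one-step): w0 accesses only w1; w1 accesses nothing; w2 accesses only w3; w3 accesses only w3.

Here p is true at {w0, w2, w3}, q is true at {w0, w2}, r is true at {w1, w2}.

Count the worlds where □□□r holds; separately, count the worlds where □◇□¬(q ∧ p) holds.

2 and 3

For □□□r:
w0: successors {w1}; □□r there: w1:T. ✓
w1: no successors, so □□□r holds vacuously. ✓
w2: successors {w3}; □□r there: w3:F. ✗
w3: successors {w3}; □□r there: w3:F. ✗
— 2 worlds.
For □◇□¬(q ∧ p):
w0: successors {w1}; ◇□¬(q ∧ p) there: w1:F. ✗
w1: no successors, so □◇□¬(q ∧ p) holds vacuously. ✓
w2: successors {w3}; ◇□¬(q ∧ p) there: w3:T. ✓
w3: successors {w3}; ◇□¬(q ∧ p) there: w3:T. ✓
— 3 worlds.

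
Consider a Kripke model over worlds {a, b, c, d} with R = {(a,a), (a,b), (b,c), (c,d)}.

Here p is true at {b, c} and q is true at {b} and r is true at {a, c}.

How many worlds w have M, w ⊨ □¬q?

3

a: successors {a, b}; ¬q there: a:T, b:F. ✗
b: successors {c}; ¬q there: c:T. ✓
c: successors {d}; ¬q there: d:T. ✓
d: no successors, so □¬q holds vacuously. ✓
Satisfying worlds: {b, c, d}.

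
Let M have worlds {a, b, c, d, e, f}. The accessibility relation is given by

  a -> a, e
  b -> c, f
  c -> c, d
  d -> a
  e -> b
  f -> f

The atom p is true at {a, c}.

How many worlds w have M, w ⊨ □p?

a: successors {a, e}; p there: a:T, e:F. ✗
b: successors {c, f}; p there: c:T, f:F. ✗
c: successors {c, d}; p there: c:T, d:F. ✗
d: successors {a}; p there: a:T. ✓
e: successors {b}; p there: b:F. ✗
f: successors {f}; p there: f:F. ✗
Satisfying worlds: {d}.

1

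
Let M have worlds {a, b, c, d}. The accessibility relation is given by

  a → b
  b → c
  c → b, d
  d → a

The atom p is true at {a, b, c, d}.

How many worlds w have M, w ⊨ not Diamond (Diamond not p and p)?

4

a: Diamond (Diamond not p and p) is F. ✓
b: Diamond (Diamond not p and p) is F. ✓
c: Diamond (Diamond not p and p) is F. ✓
d: Diamond (Diamond not p and p) is F. ✓
Satisfying worlds: {a, b, c, d}.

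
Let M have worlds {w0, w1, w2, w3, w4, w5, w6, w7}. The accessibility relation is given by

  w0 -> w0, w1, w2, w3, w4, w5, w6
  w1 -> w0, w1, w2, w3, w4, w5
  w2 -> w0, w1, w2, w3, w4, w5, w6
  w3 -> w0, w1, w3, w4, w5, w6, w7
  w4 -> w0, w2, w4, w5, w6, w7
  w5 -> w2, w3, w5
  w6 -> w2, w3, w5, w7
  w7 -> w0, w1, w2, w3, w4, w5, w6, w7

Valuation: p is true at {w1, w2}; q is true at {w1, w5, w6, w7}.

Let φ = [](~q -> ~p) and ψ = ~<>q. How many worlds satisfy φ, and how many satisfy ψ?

1 and 0

For [](~q -> ~p):
w0: successors {w0, w1, w2, w3, w4, w5, w6}; ~q -> ~p there: w0:T, w1:T, w2:F, w3:T, w4:T, w5:T, w6:T. ✗
w1: successors {w0, w1, w2, w3, w4, w5}; ~q -> ~p there: w0:T, w1:T, w2:F, w3:T, w4:T, w5:T. ✗
w2: successors {w0, w1, w2, w3, w4, w5, w6}; ~q -> ~p there: w0:T, w1:T, w2:F, w3:T, w4:T, w5:T, w6:T. ✗
w3: successors {w0, w1, w3, w4, w5, w6, w7}; ~q -> ~p there: w0:T, w1:T, w3:T, w4:T, w5:T, w6:T, w7:T. ✓
w4: successors {w0, w2, w4, w5, w6, w7}; ~q -> ~p there: w0:T, w2:F, w4:T, w5:T, w6:T, w7:T. ✗
w5: successors {w2, w3, w5}; ~q -> ~p there: w2:F, w3:T, w5:T. ✗
w6: successors {w2, w3, w5, w7}; ~q -> ~p there: w2:F, w3:T, w5:T, w7:T. ✗
w7: successors {w0, w1, w2, w3, w4, w5, w6, w7}; ~q -> ~p there: w0:T, w1:T, w2:F, w3:T, w4:T, w5:T, w6:T, w7:T. ✗
— 1 world.
For ~<>q:
w0: <>q is T. ✗
w1: <>q is T. ✗
w2: <>q is T. ✗
w3: <>q is T. ✗
w4: <>q is T. ✗
w5: <>q is T. ✗
w6: <>q is T. ✗
w7: <>q is T. ✗
— 0 worlds.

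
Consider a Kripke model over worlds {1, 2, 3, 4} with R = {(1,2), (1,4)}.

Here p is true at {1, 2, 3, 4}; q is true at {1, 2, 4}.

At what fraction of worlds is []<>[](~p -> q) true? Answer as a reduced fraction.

3/4

1: successors {2, 4}; <>[](~p -> q) there: 2:F, 4:F. ✗
2: no successors, so []<>[](~p -> q) holds vacuously. ✓
3: no successors, so []<>[](~p -> q) holds vacuously. ✓
4: no successors, so []<>[](~p -> q) holds vacuously. ✓
That's 3 of 4 worlds, so 3/4.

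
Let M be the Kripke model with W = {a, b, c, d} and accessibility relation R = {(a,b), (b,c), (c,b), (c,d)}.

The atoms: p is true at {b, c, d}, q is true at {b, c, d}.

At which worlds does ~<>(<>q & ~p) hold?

a: <>(<>q & ~p) is F. ✓
b: <>(<>q & ~p) is F. ✓
c: <>(<>q & ~p) is F. ✓
d: <>(<>q & ~p) is F. ✓

{a, b, c, d}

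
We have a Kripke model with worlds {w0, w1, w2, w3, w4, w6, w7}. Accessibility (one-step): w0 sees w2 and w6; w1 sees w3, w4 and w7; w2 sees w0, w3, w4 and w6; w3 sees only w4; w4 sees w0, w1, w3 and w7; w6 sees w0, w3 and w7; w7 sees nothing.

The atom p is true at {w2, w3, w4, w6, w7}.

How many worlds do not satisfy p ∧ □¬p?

6

w0: p is F, □¬p is F. ✗
w1: p is F, □¬p is F. ✗
w2: p is T, □¬p is F. ✗
w3: p is T, □¬p is F. ✗
w4: p is T, □¬p is F. ✗
w6: p is T, □¬p is F. ✗
w7: p is T, □¬p is T. ✓
Satisfying worlds: {w7}.
So p ∧ □¬p fails at the other 6 worlds.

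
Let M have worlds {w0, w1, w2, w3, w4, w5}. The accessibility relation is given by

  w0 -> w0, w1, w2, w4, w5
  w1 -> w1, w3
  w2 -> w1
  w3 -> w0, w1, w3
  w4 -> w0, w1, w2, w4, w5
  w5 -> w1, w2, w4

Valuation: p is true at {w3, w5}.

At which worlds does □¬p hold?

{w2, w5}

w0: successors {w0, w1, w2, w4, w5}; ¬p there: w0:T, w1:T, w2:T, w4:T, w5:F. ✗
w1: successors {w1, w3}; ¬p there: w1:T, w3:F. ✗
w2: successors {w1}; ¬p there: w1:T. ✓
w3: successors {w0, w1, w3}; ¬p there: w0:T, w1:T, w3:F. ✗
w4: successors {w0, w1, w2, w4, w5}; ¬p there: w0:T, w1:T, w2:T, w4:T, w5:F. ✗
w5: successors {w1, w2, w4}; ¬p there: w1:T, w2:T, w4:T. ✓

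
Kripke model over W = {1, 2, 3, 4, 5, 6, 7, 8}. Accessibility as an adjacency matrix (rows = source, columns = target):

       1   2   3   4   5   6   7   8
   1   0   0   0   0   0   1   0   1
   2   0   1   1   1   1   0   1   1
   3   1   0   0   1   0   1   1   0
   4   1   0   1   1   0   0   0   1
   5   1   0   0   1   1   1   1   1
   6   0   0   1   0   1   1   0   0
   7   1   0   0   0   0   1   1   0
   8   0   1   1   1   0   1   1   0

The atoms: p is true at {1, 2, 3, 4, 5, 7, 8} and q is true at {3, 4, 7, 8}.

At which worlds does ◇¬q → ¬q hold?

1: ◇¬q is T, ¬q is T. ✓
2: ◇¬q is T, ¬q is T. ✓
3: ◇¬q is T, ¬q is F. ✗
4: ◇¬q is T, ¬q is F. ✗
5: ◇¬q is T, ¬q is T. ✓
6: ◇¬q is T, ¬q is T. ✓
7: ◇¬q is T, ¬q is F. ✗
8: ◇¬q is T, ¬q is F. ✗

{1, 2, 5, 6}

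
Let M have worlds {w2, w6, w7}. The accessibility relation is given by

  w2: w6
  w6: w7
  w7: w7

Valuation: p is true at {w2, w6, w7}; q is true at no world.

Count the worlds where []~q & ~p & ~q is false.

3

w2: []~q is T, ~p & ~q is F. ✗
w6: []~q is T, ~p & ~q is F. ✗
w7: []~q is T, ~p & ~q is F. ✗
Satisfying worlds: ∅.
So []~q & ~p & ~q fails at the other 3 worlds.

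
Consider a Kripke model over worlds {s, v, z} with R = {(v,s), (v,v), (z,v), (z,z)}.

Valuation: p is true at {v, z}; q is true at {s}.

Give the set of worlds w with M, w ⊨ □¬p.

{s}

s: no successors, so □¬p holds vacuously. ✓
v: successors {s, v}; ¬p there: s:T, v:F. ✗
z: successors {v, z}; ¬p there: v:F, z:F. ✗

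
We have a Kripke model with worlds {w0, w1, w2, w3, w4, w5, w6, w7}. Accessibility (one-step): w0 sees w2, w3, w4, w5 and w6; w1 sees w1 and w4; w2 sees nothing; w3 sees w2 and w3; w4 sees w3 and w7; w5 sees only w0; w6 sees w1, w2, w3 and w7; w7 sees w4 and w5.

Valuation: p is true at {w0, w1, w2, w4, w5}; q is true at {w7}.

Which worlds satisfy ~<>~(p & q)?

{w2}

w0: <>~(p & q) is T. ✗
w1: <>~(p & q) is T. ✗
w2: <>~(p & q) is F. ✓
w3: <>~(p & q) is T. ✗
w4: <>~(p & q) is T. ✗
w5: <>~(p & q) is T. ✗
w6: <>~(p & q) is T. ✗
w7: <>~(p & q) is T. ✗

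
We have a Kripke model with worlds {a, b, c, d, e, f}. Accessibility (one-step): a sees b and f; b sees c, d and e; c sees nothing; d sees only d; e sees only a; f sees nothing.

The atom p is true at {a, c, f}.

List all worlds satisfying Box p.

a: successors {b, f}; p there: b:F, f:T. ✗
b: successors {c, d, e}; p there: c:T, d:F, e:F. ✗
c: no successors, so Box p holds vacuously. ✓
d: successors {d}; p there: d:F. ✗
e: successors {a}; p there: a:T. ✓
f: no successors, so Box p holds vacuously. ✓

{c, e, f}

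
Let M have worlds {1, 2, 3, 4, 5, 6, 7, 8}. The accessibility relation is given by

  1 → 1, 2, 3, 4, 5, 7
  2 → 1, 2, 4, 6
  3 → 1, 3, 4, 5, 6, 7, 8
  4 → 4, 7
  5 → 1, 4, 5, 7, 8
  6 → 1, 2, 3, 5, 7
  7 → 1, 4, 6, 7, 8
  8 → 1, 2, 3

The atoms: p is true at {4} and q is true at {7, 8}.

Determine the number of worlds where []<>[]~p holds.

1: successors {1, 2, 3, 4, 5, 7}; <>[]~p there: 1:F, 2:T, 3:T, 4:F, 5:T, 7:T. ✗
2: successors {1, 2, 4, 6}; <>[]~p there: 1:F, 2:T, 4:F, 6:F. ✗
3: successors {1, 3, 4, 5, 6, 7, 8}; <>[]~p there: 1:F, 3:T, 4:F, 5:T, 6:F, 7:T, 8:F. ✗
4: successors {4, 7}; <>[]~p there: 4:F, 7:T. ✗
5: successors {1, 4, 5, 7, 8}; <>[]~p there: 1:F, 4:F, 5:T, 7:T, 8:F. ✗
6: successors {1, 2, 3, 5, 7}; <>[]~p there: 1:F, 2:T, 3:T, 5:T, 7:T. ✗
7: successors {1, 4, 6, 7, 8}; <>[]~p there: 1:F, 4:F, 6:F, 7:T, 8:F. ✗
8: successors {1, 2, 3}; <>[]~p there: 1:F, 2:T, 3:T. ✗
Satisfying worlds: ∅.

0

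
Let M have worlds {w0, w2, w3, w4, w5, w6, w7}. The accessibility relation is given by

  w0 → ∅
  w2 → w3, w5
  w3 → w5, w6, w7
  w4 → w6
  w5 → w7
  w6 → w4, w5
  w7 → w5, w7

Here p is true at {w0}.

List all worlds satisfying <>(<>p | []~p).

{w2, w3, w4, w5, w6, w7}

w0: no successors, so <>(<>p | []~p) fails. ✗
w2: successors {w3, w5}; <>p | []~p there: w3:T, w5:T. ✓
w3: successors {w5, w6, w7}; <>p | []~p there: w5:T, w6:T, w7:T. ✓
w4: successors {w6}; <>p | []~p there: w6:T. ✓
w5: successors {w7}; <>p | []~p there: w7:T. ✓
w6: successors {w4, w5}; <>p | []~p there: w4:T, w5:T. ✓
w7: successors {w5, w7}; <>p | []~p there: w5:T, w7:T. ✓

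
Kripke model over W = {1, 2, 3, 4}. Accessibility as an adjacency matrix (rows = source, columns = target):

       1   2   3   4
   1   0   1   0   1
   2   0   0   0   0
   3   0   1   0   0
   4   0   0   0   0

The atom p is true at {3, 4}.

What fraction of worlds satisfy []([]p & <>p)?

1/2

1: successors {2, 4}; []p & <>p there: 2:F, 4:F. ✗
2: no successors, so []([]p & <>p) holds vacuously. ✓
3: successors {2}; []p & <>p there: 2:F. ✗
4: no successors, so []([]p & <>p) holds vacuously. ✓
That's 2 of 4 worlds, so 2/4 = 1/2.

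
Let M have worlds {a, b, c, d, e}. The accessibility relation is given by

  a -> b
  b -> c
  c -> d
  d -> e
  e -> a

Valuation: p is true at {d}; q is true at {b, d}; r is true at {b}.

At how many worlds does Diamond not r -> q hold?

3

a: Diamond not r is F, q is F. ✓
b: Diamond not r is T, q is T. ✓
c: Diamond not r is T, q is F. ✗
d: Diamond not r is T, q is T. ✓
e: Diamond not r is T, q is F. ✗
Satisfying worlds: {a, b, d}.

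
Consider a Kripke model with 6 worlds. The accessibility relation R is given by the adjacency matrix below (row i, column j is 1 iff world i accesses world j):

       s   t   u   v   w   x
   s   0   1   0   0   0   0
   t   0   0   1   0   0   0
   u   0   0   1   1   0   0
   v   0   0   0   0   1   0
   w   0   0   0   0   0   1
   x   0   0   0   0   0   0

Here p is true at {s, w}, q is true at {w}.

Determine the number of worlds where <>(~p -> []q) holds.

3

s: successors {t}; ~p -> []q there: t:F. ✗
t: successors {u}; ~p -> []q there: u:F. ✗
u: successors {u, v}; ~p -> []q there: u:F, v:T. ✓
v: successors {w}; ~p -> []q there: w:T. ✓
w: successors {x}; ~p -> []q there: x:T. ✓
x: no successors, so <>(~p -> []q) fails. ✗
Satisfying worlds: {u, v, w}.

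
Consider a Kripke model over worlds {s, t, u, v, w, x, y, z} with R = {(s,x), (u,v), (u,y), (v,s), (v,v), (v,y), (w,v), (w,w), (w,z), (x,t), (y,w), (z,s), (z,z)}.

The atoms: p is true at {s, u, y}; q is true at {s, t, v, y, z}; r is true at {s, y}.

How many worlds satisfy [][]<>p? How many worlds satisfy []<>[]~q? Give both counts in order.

For [][]<>p:
s: successors {x}; []<>p there: x:F. ✗
t: no successors, so [][]<>p holds vacuously. ✓
u: successors {v, y}; []<>p there: v:F, y:F. ✗
v: successors {s, v, y}; []<>p there: s:F, v:F, y:F. ✗
w: successors {v, w, z}; []<>p there: v:F, w:F, z:F. ✗
x: successors {t}; []<>p there: t:T. ✓
y: successors {w}; []<>p there: w:F. ✗
z: successors {s, z}; []<>p there: s:F, z:F. ✗
— 2 worlds.
For []<>[]~q:
s: successors {x}; <>[]~q there: x:T. ✓
t: no successors, so []<>[]~q holds vacuously. ✓
u: successors {v, y}; <>[]~q there: v:T, y:F. ✗
v: successors {s, v, y}; <>[]~q there: s:F, v:T, y:F. ✗
w: successors {v, w, z}; <>[]~q there: v:T, w:F, z:T. ✗
x: successors {t}; <>[]~q there: t:F. ✗
y: successors {w}; <>[]~q there: w:F. ✗
z: successors {s, z}; <>[]~q there: s:F, z:T. ✗
— 2 worlds.

2 and 2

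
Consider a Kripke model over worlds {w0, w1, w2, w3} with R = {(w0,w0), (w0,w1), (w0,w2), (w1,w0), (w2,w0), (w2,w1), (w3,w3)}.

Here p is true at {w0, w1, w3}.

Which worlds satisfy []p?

w0: successors {w0, w1, w2}; p there: w0:T, w1:T, w2:F. ✗
w1: successors {w0}; p there: w0:T. ✓
w2: successors {w0, w1}; p there: w0:T, w1:T. ✓
w3: successors {w3}; p there: w3:T. ✓

{w1, w2, w3}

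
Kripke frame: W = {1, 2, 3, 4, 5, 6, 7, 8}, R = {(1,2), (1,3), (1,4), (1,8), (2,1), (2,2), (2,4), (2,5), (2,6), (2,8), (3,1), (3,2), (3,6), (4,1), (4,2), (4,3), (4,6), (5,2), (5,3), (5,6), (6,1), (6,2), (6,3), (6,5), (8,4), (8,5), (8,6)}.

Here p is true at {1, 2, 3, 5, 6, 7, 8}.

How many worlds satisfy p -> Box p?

1: p is T, Box p is F. ✗
2: p is T, Box p is F. ✗
3: p is T, Box p is T. ✓
4: p is F, Box p is T. ✓
5: p is T, Box p is T. ✓
6: p is T, Box p is T. ✓
7: p is T, Box p is T. ✓
8: p is T, Box p is F. ✗
Satisfying worlds: {3, 4, 5, 6, 7}.

5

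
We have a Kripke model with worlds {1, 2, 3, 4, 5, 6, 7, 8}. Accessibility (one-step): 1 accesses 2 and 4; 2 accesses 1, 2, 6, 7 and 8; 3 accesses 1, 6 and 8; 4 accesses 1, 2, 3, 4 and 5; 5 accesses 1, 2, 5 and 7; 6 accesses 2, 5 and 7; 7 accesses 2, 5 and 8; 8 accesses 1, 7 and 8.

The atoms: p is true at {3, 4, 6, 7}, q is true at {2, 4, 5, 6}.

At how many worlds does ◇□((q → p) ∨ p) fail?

3

1: successors {2, 4}; □((q → p) ∨ p) there: 2:F, 4:F. ✗
2: successors {1, 2, 6, 7, 8}; □((q → p) ∨ p) there: 1:F, 2:F, 6:F, 7:F, 8:T. ✓
3: successors {1, 6, 8}; □((q → p) ∨ p) there: 1:F, 6:F, 8:T. ✓
4: successors {1, 2, 3, 4, 5}; □((q → p) ∨ p) there: 1:F, 2:F, 3:T, 4:F, 5:F. ✓
5: successors {1, 2, 5, 7}; □((q → p) ∨ p) there: 1:F, 2:F, 5:F, 7:F. ✗
6: successors {2, 5, 7}; □((q → p) ∨ p) there: 2:F, 5:F, 7:F. ✗
7: successors {2, 5, 8}; □((q → p) ∨ p) there: 2:F, 5:F, 8:T. ✓
8: successors {1, 7, 8}; □((q → p) ∨ p) there: 1:F, 7:F, 8:T. ✓
Satisfying worlds: {2, 3, 4, 7, 8}.
So ◇□((q → p) ∨ p) fails at the other 3 worlds.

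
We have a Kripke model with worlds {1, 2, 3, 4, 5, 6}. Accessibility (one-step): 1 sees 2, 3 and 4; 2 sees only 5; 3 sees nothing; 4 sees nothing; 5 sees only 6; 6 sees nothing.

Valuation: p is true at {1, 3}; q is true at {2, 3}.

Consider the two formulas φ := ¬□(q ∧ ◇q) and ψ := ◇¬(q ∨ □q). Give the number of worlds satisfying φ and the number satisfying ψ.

For ¬□(q ∧ ◇q):
1: □(q ∧ ◇q) is F. ✓
2: □(q ∧ ◇q) is F. ✓
3: □(q ∧ ◇q) is T. ✗
4: □(q ∧ ◇q) is T. ✗
5: □(q ∧ ◇q) is F. ✓
6: □(q ∧ ◇q) is T. ✗
— 3 worlds.
For ◇¬(q ∨ □q):
1: successors {2, 3, 4}; ¬(q ∨ □q) there: 2:F, 3:F, 4:F. ✗
2: successors {5}; ¬(q ∨ □q) there: 5:T. ✓
3: no successors, so ◇¬(q ∨ □q) fails. ✗
4: no successors, so ◇¬(q ∨ □q) fails. ✗
5: successors {6}; ¬(q ∨ □q) there: 6:F. ✗
6: no successors, so ◇¬(q ∨ □q) fails. ✗
— 1 world.

3 and 1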